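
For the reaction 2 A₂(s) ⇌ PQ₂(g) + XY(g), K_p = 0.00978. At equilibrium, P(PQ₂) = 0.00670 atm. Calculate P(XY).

P(XY) = 1.46 atm

(A₂ is a pure solid — omitted from K_p.)
At equilibrium, K_p = P(PQ₂)·P(XY) = 0.00978.
(0.00670)·(P(XY)) = 0.00978
P(XY) = 1.46 atm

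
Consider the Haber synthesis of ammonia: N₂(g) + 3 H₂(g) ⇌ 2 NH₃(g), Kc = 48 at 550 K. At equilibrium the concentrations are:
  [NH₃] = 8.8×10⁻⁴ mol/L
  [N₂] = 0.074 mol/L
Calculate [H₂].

[H₂] = 0.0060 mol/L

At equilibrium, Kc = [NH₃]² / ([N₂]·[H₂]³) = 48.
(8.8×10⁻⁴)² / ((0.074)·([H₂])³) = 48
[H₂]³ = 2.18×10⁻⁷ ⇒ [H₂] = 0.0060 mol/L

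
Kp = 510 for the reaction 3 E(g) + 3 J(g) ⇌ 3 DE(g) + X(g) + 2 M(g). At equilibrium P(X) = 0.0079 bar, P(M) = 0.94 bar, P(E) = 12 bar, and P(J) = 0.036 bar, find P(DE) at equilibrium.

At equilibrium, Kp = P(DE)³·P(X)·P(M)² / (P(E)³·P(J)³) = 510.
(P(DE))³·(0.0079)·(0.94)² / ((12)³·(0.036)³) = 510
P(DE)³ = 5890 ⇒ P(DE) = 18 bar

P(DE) = 18 bar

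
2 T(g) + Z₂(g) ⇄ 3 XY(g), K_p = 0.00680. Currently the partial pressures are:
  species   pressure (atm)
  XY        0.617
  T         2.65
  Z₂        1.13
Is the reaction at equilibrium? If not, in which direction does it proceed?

to the left

Q_p = P(XY)³ / (P(T)²·P(Z₂)) = (0.617)³ / ((2.65)²·(1.13)) = 0.0296
Q_p = 0.0296 > K_p = 0.00680, so the reverse reaction proceeds.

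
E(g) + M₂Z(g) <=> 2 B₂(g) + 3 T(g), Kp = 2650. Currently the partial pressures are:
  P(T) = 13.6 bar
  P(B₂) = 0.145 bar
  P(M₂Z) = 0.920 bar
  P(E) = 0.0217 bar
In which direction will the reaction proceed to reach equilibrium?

at equilibrium

Qp = P(B₂)²·P(T)³ / (P(E)·P(M₂Z)) = (0.145)²·(13.6)³ / ((0.0217)·(0.920)) = 2650
Qp = 2650 = Kp, so the system is already at equilibrium.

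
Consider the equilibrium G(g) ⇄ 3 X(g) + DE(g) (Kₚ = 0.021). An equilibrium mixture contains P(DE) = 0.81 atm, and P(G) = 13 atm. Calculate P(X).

At equilibrium, Kₚ = P(X)³·P(DE) / P(G) = 0.021.
(P(X))³·(0.81) / (13) = 0.021
P(X)³ = 0.337 ⇒ P(X) = 0.70 atm

P(X) = 0.70 atm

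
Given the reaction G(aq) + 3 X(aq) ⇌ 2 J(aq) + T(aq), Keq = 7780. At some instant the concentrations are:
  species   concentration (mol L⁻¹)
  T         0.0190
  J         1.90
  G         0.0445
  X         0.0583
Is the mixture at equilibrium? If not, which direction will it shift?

yes, at equilibrium

Q = [J]²·[T] / ([G]·[X]³) = (1.90)²·(0.0190) / ((0.0445)·(0.0583)³) = 7780
Q = 7780 = Keq; the system is at equilibrium.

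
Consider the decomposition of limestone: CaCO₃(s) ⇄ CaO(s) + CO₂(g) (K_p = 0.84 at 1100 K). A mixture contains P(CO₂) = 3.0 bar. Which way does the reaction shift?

reverse (toward reactants)

(CaCO₃, CaO are pure solids — omitted from Q_p.)
Q_p = P(CO₂) = 3.0
Q_p = 3.0 > K_p = 0.84, so the reverse reaction proceeds.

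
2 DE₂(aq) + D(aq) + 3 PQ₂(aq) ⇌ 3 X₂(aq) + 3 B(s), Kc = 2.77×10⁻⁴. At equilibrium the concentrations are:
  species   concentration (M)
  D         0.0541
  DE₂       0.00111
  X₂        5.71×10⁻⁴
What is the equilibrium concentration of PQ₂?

(B is a pure solid — omitted from Kc.)
At equilibrium, Kc = [X₂]³ / ([DE₂]²·[D]·[PQ₂]³) = 2.77×10⁻⁴.
(5.71×10⁻⁴)³ / ((0.00111)²·(0.0541)·([PQ₂])³) = 2.77×10⁻⁴
[PQ₂]³ = 10.1 ⇒ [PQ₂] = 2.16 M

[PQ₂] = 2.16 M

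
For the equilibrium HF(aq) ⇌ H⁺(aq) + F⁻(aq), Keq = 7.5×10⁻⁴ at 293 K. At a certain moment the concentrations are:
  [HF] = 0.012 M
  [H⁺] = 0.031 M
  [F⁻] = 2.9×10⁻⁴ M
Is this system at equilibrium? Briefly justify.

Q = [H⁺]·[F⁻] / [HF] = (0.031)·(2.9×10⁻⁴) / (0.012) = 7.5×10⁻⁴
Q = 7.5×10⁻⁴ = Keq; the system is at equilibrium.

yes, at equilibrium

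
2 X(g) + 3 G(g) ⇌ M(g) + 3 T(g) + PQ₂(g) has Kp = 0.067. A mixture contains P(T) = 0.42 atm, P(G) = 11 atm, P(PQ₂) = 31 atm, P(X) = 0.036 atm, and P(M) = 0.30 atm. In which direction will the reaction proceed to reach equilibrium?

in the reverse direction

Qp = P(M)·P(T)³·P(PQ₂) / (P(X)²·P(G)³) = (0.30)·(0.42)³·(31) / ((0.036)²·(11)³) = 0.40
Qp = 0.40 > Kp = 0.067, so the reverse reaction proceeds.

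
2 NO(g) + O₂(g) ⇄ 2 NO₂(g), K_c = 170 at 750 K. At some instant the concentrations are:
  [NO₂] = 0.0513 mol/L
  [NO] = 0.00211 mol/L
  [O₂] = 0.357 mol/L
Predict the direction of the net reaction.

in the reverse direction

Q_c = [NO₂]² / ([NO]²·[O₂]) = (0.0513)² / ((0.00211)²·(0.357)) = 1660
Q_c = 1660 > K_c = 170, so the reverse reaction proceeds.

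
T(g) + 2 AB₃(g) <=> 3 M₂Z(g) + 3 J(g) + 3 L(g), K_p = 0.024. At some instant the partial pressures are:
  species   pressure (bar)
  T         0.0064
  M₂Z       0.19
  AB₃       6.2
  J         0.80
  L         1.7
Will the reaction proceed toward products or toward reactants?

reverse (toward reactants)

Q_p = P(M₂Z)³·P(J)³·P(L)³ / (P(T)·P(AB₃)²) = (0.19)³·(0.80)³·(1.7)³ / ((0.0064)·(6.2)²) = 0.070
Q_p = 0.070 > K_p = 0.024, so the reverse reaction proceeds.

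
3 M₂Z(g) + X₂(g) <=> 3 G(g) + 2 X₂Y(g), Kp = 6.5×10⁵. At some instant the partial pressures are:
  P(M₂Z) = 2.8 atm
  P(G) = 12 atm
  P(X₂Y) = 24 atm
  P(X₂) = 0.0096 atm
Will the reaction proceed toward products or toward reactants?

Qp = P(G)³·P(X₂Y)² / (P(M₂Z)³·P(X₂)) = (12)³·(24)² / ((2.8)³·(0.0096)) = 4.7×10⁶
Qp = 4.7×10⁶ > Kp = 6.5×10⁵, so the reverse reaction proceeds.

toward reactants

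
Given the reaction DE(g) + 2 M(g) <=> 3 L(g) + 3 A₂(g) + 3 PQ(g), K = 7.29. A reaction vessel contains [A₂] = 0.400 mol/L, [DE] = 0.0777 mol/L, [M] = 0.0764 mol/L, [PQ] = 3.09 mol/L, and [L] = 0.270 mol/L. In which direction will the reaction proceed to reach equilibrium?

in the reverse direction

Q = [L]³·[A₂]³·[PQ]³ / ([DE]·[M]²) = (0.270)³·(0.400)³·(3.09)³ / ((0.0777)·(0.0764)²) = 81.9
Q = 81.9 > K = 7.29, so the reverse reaction proceeds.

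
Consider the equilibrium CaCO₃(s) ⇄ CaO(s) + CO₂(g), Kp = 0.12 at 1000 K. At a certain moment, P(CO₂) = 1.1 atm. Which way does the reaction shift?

in the reverse direction

(CaCO₃, CaO are pure solids — omitted from Qp.)
Qp = P(CO₂) = 1.1
Qp = 1.1 > Kp = 0.12, so the reverse reaction proceeds.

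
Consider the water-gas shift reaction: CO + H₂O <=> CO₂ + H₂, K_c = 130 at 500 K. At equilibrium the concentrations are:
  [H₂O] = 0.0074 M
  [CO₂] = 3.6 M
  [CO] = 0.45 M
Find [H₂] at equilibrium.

[H₂] = 0.12 M

At equilibrium, K_c = [CO₂]·[H₂] / ([CO]·[H₂O]) = 130.
(3.6)·([H₂]) / ((0.45)·(0.0074)) = 130
[H₂] = 0.120 = 0.12 M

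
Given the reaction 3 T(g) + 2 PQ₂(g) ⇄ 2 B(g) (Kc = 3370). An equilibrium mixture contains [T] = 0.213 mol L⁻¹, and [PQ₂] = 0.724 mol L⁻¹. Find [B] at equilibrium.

[B] = 4.13 mol L⁻¹

At equilibrium, Kc = [B]² / ([T]³·[PQ₂]²) = 3370.
([B])² / ((0.213)³·(0.724)²) = 3370
[B]² = 17.1 ⇒ [B] = 4.13 mol L⁻¹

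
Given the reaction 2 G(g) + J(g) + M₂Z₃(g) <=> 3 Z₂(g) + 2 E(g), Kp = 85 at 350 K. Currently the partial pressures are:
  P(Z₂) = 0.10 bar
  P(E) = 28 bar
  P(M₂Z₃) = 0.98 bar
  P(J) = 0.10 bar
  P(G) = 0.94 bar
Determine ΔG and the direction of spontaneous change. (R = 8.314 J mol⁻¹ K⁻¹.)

ΔG = -6.52 kJ/mol; the forward reaction is spontaneous

Qp = P(Z₂)³·P(E)² / (P(G)²·P(J)·P(M₂Z₃)) = (0.10)³·(28)² / ((0.94)²·(0.10)·(0.98)) = 9.05
ΔG = RT ln(Qp/Kp) = (8.314 J mol⁻¹ K⁻¹)(350 K) × ln(9.05/85)
   = (2.910 kJ/mol)(-2.240) = -6.52 kJ/mol
ΔG < 0, so the forward reaction is spontaneous (proceeds forward).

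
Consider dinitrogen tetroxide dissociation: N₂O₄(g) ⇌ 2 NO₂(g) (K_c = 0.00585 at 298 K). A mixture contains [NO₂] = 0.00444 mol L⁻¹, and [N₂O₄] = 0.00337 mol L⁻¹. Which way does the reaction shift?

Q_c = [NO₂]² / [N₂O₄] = (0.00444)² / (0.00337) = 0.00585
Q_c = 0.00585 = K_c, so the system is already at equilibrium.

no net change (already at equilibrium)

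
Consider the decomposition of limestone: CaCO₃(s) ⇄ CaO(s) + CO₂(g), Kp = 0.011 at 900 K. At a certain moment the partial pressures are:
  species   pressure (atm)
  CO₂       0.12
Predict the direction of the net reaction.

(CaCO₃, CaO are pure solids — omitted from Qp.)
Qp = P(CO₂) = 0.12
Qp = 0.12 > Kp = 0.011, so the reverse reaction proceeds.

to the left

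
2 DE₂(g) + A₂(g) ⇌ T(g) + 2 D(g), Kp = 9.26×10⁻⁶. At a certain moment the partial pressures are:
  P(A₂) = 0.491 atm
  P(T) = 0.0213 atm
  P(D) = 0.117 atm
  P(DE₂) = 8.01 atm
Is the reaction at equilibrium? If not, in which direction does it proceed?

Qp = P(T)·P(D)² / (P(DE₂)²·P(A₂)) = (0.0213)·(0.117)² / ((8.01)²·(0.491)) = 9.26×10⁻⁶
Qp = 9.26×10⁻⁶ = Kp, so the system is already at equilibrium.

neither direction; the system is at equilibrium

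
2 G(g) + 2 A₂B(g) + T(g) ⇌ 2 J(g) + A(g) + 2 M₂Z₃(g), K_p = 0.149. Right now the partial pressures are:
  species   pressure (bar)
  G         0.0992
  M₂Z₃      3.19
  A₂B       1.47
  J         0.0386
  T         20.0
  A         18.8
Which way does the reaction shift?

Q_p = P(J)²·P(A)·P(M₂Z₃)² / (P(G)²·P(A₂B)²·P(T)) = (0.0386)²·(18.8)·(3.19)² / ((0.0992)²·(1.47)²·(20.0)) = 0.670
Q_p = 0.670 > K_p = 0.149, so the reverse reaction proceeds.

reverse (toward reactants)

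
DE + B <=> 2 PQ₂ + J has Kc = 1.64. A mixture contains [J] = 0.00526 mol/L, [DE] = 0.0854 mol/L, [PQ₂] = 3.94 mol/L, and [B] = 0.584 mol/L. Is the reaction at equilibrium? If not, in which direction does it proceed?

Qc = [PQ₂]²·[J] / ([DE]·[B]) = (3.94)²·(0.00526) / ((0.0854)·(0.584)) = 1.64
Qc = 1.64 = Kc, so the system is already at equilibrium.

no net change (already at equilibrium)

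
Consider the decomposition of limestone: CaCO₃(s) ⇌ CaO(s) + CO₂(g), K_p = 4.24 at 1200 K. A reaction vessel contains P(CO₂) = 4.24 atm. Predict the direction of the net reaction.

no net change (already at equilibrium)

(CaCO₃, CaO are pure solids — omitted from Q_p.)
Q_p = P(CO₂) = 4.24
Q_p = 4.24 = K_p, so the system is already at equilibrium.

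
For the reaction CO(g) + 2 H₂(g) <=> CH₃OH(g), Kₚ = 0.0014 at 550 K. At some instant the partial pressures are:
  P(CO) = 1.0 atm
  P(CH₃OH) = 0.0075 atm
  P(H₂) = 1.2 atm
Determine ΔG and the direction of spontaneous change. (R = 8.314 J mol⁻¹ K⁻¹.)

Qₚ = P(CH₃OH) / (P(CO)·P(H₂)²) = (0.0075) / ((1.0)·(1.2)²) = 0.00521
ΔG = RT ln(Qₚ/Kₚ) = (8.314 J mol⁻¹ K⁻¹)(550 K) × ln(0.00521/0.0014)
   = (4.573 kJ/mol)(1.314) = 6.01 kJ/mol
ΔG > 0, so the forward reaction is non-spontaneous (proceeds in reverse).

ΔG = 6.01 kJ/mol; the forward reaction is non-spontaneous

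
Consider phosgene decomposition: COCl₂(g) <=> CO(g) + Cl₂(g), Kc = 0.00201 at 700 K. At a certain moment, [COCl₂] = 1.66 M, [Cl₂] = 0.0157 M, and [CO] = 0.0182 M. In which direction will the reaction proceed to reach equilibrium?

Qc = [CO]·[Cl₂] / [COCl₂] = (0.0182)·(0.0157) / (1.66) = 1.72e-4
Qc = 1.72e-4 < Kc = 0.00201, so the forward reaction proceeds.

forward (toward products)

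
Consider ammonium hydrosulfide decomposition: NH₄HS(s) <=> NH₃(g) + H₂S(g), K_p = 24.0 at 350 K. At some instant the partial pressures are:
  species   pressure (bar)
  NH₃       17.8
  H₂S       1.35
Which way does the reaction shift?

(NH₄HS is a pure solid — omitted from Q_p.)
Q_p = P(NH₃)·P(H₂S) = (17.8)·(1.35) = 24.0
Q_p = 24.0 = K_p, so the system is already at equilibrium.

at equilibrium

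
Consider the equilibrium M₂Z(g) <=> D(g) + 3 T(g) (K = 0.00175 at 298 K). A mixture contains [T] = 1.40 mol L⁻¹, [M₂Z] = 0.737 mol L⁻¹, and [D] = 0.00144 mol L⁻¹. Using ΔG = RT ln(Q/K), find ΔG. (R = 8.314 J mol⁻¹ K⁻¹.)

Q = [D]·[T]³ / [M₂Z] = (0.00144)·(1.40)³ / (0.737) = 0.00536
ΔG = RT ln(Q/K) = (8.314 J mol⁻¹ K⁻¹)(298 K) × ln(0.00536/0.00175)
   = (2.478 kJ/mol)(1.119) = 2.77 kJ/mol
ΔG > 0, so the forward reaction is non-spontaneous (proceeds in reverse).

ΔG = 2.77 kJ/mol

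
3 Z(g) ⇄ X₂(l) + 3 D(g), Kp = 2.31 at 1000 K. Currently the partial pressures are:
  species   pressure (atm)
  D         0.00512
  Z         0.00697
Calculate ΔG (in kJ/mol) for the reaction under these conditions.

(X₂ is a pure liquid — omitted from Qp.)
Qp = P(D)³ / P(Z)³ = (0.00512)³ / (0.00697)³ = 0.396
ΔG = RT ln(Qp/Kp) = (8.314 J mol⁻¹ K⁻¹)(1000 K) × ln(0.396/2.31)
   = (8.314 kJ/mol)(-1.764) = -14.7 kJ/mol
ΔG < 0, so the forward reaction is spontaneous (proceeds forward).

ΔG = -14.7 kJ/mol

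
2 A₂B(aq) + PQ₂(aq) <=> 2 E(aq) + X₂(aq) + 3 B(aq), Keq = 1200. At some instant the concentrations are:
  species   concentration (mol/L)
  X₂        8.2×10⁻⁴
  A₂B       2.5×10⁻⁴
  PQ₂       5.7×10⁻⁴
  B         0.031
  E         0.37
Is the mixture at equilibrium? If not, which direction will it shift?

no; Q < K, reaction proceeds forward

Q = [E]²·[X₂]·[B]³ / ([A₂B]²·[PQ₂]) = (0.37)²·(8.2×10⁻⁴)·(0.031)³ / ((2.5×10⁻⁴)²·(5.7×10⁻⁴)) = 94
Q = 94 < Keq = 1200: net forward reaction.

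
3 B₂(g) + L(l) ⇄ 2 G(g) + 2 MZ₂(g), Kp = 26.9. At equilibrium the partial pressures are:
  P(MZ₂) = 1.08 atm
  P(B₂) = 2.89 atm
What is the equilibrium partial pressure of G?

P(G) = 23.6 atm

(L is a pure liquid — omitted from Kp.)
At equilibrium, Kp = P(G)²·P(MZ₂)² / P(B₂)³ = 26.9.
(P(G))²·(1.08)² / (2.89)³ = 26.9
P(G)² = 557 ⇒ P(G) = 23.6 atm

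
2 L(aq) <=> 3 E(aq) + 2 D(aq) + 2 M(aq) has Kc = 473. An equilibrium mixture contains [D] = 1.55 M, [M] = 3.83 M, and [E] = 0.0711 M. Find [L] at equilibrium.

At equilibrium, Kc = [E]³·[D]²·[M]² / [L]² = 473.
(0.0711)³·(1.55)²·(3.83)² / ([L])² = 473
[L]² = 2.68×10⁻⁵ ⇒ [L] = 0.00517 M

[L] = 0.00517 M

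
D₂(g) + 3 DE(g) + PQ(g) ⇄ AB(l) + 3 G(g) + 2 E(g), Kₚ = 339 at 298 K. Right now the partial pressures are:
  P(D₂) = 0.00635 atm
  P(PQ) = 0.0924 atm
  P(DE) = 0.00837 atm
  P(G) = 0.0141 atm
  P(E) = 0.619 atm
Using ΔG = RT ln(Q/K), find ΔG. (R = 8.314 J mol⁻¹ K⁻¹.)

ΔG = 5.50 kJ/mol

(AB is a pure liquid — omitted from Qₚ.)
Qₚ = P(G)³·P(E)² / (P(D₂)·P(DE)³·P(PQ)) = (0.0141)³·(0.619)² / ((0.00635)·(0.00837)³·(0.0924)) = 3120
ΔG = RT ln(Qₚ/Kₚ) = (8.314 J mol⁻¹ K⁻¹)(298 K) × ln(3120/339)
   = (2.478 kJ/mol)(2.220) = 5.50 kJ/mol
ΔG > 0, so the forward reaction is non-spontaneous (proceeds in reverse).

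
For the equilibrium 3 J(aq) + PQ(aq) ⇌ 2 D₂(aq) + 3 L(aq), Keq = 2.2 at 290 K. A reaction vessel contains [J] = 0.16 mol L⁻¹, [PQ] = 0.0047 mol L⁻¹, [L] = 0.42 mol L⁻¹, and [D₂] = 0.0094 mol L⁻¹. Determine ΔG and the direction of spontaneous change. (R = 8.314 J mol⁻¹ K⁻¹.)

ΔG = -4.50 kJ/mol; the forward reaction is spontaneous

Q = [D₂]²·[L]³ / ([J]³·[PQ]) = (0.0094)²·(0.42)³ / ((0.16)³·(0.0047)) = 0.340
ΔG = RT ln(Q/Keq) = (8.314 J mol⁻¹ K⁻¹)(290 K) × ln(0.340/2.2)
   = (2.411 kJ/mol)(-1.867) = -4.50 kJ/mol
ΔG < 0, so the forward reaction is spontaneous (proceeds forward).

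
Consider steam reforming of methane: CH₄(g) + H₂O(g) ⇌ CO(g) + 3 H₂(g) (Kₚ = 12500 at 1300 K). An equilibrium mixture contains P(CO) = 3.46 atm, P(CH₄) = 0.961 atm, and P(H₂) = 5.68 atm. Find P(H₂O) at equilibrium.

P(H₂O) = 0.0528 atm

At equilibrium, Kₚ = P(CO)·P(H₂)³ / (P(CH₄)·P(H₂O)) = 12500.
(3.46)·(5.68)³ / ((0.961)·(P(H₂O))) = 12500
P(H₂O) = 0.0528 atm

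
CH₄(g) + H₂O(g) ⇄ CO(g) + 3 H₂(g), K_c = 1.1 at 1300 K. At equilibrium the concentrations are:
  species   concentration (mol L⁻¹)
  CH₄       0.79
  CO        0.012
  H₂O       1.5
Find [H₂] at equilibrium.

[H₂] = 4.8 mol L⁻¹

At equilibrium, K_c = [CO]·[H₂]³ / ([CH₄]·[H₂O]) = 1.1.
(0.012)·([H₂])³ / ((0.79)·(1.5)) = 1.1
[H₂]³ = 109 ⇒ [H₂] = 4.8 mol L⁻¹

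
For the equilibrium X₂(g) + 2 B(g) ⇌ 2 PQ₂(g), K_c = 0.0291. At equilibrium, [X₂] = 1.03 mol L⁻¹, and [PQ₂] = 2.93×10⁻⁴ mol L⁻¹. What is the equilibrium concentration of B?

At equilibrium, K_c = [PQ₂]² / ([X₂]·[B]²) = 0.0291.
(2.93×10⁻⁴)² / ((1.03)·([B])²) = 0.0291
[B]² = 2.86×10⁻⁶ ⇒ [B] = 0.00169 mol L⁻¹

[B] = 0.00169 mol L⁻¹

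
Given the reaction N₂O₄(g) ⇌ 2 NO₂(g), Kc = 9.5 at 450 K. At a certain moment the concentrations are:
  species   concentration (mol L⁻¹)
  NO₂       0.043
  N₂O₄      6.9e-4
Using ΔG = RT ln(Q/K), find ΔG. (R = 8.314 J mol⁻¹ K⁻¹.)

ΔG = -4.73 kJ/mol

Qc = [NO₂]² / [N₂O₄] = (0.043)² / (6.9e-4) = 2.68
ΔG = RT ln(Qc/Kc) = (8.314 J mol⁻¹ K⁻¹)(450 K) × ln(2.68/9.5)
   = (3.741 kJ/mol)(-1.265) = -4.73 kJ/mol
ΔG < 0, so the forward reaction is spontaneous (proceeds forward).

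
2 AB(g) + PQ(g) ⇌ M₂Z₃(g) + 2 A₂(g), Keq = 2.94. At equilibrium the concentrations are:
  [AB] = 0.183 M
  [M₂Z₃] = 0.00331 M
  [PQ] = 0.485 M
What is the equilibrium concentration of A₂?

[A₂] = 3.80 M

At equilibrium, Keq = [M₂Z₃]·[A₂]² / ([AB]²·[PQ]) = 2.94.
(0.00331)·([A₂])² / ((0.183)²·(0.485)) = 2.94
[A₂]² = 14.4 ⇒ [A₂] = 3.80 M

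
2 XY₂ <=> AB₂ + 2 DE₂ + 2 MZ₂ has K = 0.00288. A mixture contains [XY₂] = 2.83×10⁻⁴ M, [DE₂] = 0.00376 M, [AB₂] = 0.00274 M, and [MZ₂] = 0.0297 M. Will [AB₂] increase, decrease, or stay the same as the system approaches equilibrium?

Q = [AB₂]·[DE₂]²·[MZ₂]² / [XY₂]² = (0.00274)·(0.00376)²·(0.0297)² / (2.83×10⁻⁴)² = 4.27×10⁻⁴
Q = 4.27×10⁻⁴ < K = 0.00288: net forward reaction.
AB₂ is a product, so it increases.

increase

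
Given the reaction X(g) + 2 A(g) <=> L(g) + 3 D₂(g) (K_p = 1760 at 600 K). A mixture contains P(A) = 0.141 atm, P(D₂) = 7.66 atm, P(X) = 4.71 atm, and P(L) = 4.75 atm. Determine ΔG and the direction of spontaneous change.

Q_p = P(L)·P(D₂)³ / (P(X)·P(A)²) = (4.75)·(7.66)³ / ((4.71)·(0.141)²) = 22800
ΔG = RT ln(Q_p/K_p) = (8.314 J mol⁻¹ K⁻¹)(600 K) × ln(22800/1760)
   = (4.988 kJ/mol)(2.561) = 12.8 kJ/mol
ΔG > 0, so the forward reaction is non-spontaneous (proceeds in reverse).

ΔG = 12.8 kJ/mol; the forward reaction is non-spontaneous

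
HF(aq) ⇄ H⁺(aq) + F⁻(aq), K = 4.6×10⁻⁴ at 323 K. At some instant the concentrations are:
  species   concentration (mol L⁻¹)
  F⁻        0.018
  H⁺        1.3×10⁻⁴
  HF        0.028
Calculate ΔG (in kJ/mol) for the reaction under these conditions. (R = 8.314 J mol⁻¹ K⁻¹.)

ΔG = -4.58 kJ/mol

Q = [H⁺]·[F⁻] / [HF] = (1.3×10⁻⁴)·(0.018) / (0.028) = 8.36×10⁻⁵
ΔG = RT ln(Q/K) = (8.314 J mol⁻¹ K⁻¹)(323 K) × ln(8.36×10⁻⁵/4.6×10⁻⁴)
   = (2.685 kJ/mol)(-1.705) = -4.58 kJ/mol
ΔG < 0, so the forward reaction is spontaneous (proceeds forward).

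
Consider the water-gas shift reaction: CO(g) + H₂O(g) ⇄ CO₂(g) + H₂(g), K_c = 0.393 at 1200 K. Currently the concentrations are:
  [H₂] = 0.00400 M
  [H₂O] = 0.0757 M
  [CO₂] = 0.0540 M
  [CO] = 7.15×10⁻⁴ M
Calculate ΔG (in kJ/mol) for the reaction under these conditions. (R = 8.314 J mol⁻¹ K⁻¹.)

ΔG = 23.1 kJ/mol

Q_c = [CO₂]·[H₂] / ([CO]·[H₂O]) = (0.0540)·(0.00400) / ((7.15×10⁻⁴)·(0.0757)) = 3.99
ΔG = RT ln(Q_c/K_c) = (8.314 J mol⁻¹ K⁻¹)(1200 K) × ln(3.99/0.393)
   = (9.977 kJ/mol)(2.318) = 23.1 kJ/mol
ΔG > 0, so the forward reaction is non-spontaneous (proceeds in reverse).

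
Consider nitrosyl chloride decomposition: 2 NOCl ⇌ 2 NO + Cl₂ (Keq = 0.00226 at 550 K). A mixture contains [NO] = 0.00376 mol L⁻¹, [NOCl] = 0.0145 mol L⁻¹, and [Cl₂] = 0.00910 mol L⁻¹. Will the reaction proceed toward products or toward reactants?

in the forward direction

Q = [NO]²·[Cl₂] / [NOCl]² = (0.00376)²·(0.00910) / (0.0145)² = 6.12×10⁻⁴
Q = 6.12×10⁻⁴ < Keq = 0.00226, so the forward reaction proceeds.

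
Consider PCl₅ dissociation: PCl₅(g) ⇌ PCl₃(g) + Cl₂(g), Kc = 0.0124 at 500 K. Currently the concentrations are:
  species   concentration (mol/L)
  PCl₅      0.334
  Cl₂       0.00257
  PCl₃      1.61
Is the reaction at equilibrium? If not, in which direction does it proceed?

at equilibrium

Qc = [PCl₃]·[Cl₂] / [PCl₅] = (1.61)·(0.00257) / (0.334) = 0.0124
Qc = 0.0124 = Kc, so the system is already at equilibrium.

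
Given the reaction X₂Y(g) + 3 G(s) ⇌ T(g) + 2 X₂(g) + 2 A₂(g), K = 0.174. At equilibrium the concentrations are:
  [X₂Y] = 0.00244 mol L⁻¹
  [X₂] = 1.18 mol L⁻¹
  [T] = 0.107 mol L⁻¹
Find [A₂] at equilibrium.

[A₂] = 0.0534 mol L⁻¹

(G is a pure solid — omitted from K.)
At equilibrium, K = [T]·[X₂]²·[A₂]² / [X₂Y] = 0.174.
(0.107)·(1.18)²·([A₂])² / (0.00244) = 0.174
[A₂]² = 0.00285 ⇒ [A₂] = 0.0534 mol L⁻¹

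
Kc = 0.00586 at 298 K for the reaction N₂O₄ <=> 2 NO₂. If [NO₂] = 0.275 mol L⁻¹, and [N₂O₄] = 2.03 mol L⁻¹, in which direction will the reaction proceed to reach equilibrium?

toward reactants

Qc = [NO₂]² / [N₂O₄] = (0.275)² / (2.03) = 0.0373
Qc = 0.0373 > Kc = 0.00586, so the reverse reaction proceeds.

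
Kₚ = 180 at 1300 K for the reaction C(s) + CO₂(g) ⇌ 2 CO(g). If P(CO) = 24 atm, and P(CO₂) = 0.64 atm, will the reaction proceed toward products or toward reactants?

(C is a pure solid — omitted from Qₚ.)
Qₚ = P(CO)² / P(CO₂) = (24)² / (0.64) = 900
Qₚ = 900 > Kₚ = 180, so the reverse reaction proceeds.

in the reverse direction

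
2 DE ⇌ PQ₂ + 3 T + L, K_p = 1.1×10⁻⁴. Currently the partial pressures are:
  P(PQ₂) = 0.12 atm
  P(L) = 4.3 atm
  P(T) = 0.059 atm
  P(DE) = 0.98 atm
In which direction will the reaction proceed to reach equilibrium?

Q_p = P(PQ₂)·P(T)³·P(L) / P(DE)² = (0.12)·(0.059)³·(4.3) / (0.98)² = 1.1×10⁻⁴
Q_p = 1.1×10⁻⁴ = K_p, so the system is already at equilibrium.

no net change (already at equilibrium)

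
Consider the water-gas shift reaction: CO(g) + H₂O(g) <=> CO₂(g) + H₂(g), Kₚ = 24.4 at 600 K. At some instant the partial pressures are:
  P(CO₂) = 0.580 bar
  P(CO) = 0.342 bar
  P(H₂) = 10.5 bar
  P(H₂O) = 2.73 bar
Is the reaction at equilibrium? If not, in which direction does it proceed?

Qₚ = P(CO₂)·P(H₂) / (P(CO)·P(H₂O)) = (0.580)·(10.5) / ((0.342)·(2.73)) = 6.52
Qₚ = 6.52 < Kₚ = 24.4, so the forward reaction proceeds.

in the forward direction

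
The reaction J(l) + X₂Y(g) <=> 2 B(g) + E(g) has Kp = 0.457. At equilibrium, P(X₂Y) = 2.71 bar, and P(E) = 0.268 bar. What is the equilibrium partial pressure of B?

(J is a pure liquid — omitted from Kp.)
At equilibrium, Kp = P(B)²·P(E) / P(X₂Y) = 0.457.
(P(B))²·(0.268) / (2.71) = 0.457
P(B)² = 4.62 ⇒ P(B) = 2.15 bar

P(B) = 2.15 bar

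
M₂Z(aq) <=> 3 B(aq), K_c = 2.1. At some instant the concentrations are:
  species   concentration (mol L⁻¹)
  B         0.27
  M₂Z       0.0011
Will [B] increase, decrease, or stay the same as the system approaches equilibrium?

decrease

Q_c = [B]³ / [M₂Z] = (0.27)³ / (0.0011) = 18
Q_c = 18 > K_c = 2.1: net reverse reaction.
B is a product, so it decreases.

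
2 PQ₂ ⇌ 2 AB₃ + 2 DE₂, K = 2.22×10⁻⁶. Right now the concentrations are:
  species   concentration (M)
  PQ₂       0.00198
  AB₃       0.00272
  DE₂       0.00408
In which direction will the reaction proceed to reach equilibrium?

Q = [AB₃]²·[DE₂]² / [PQ₂]² = (0.00272)²·(0.00408)² / (0.00198)² = 3.14×10⁻⁵
Q = 3.14×10⁻⁵ > K = 2.22×10⁻⁶, so the reverse reaction proceeds.

to the left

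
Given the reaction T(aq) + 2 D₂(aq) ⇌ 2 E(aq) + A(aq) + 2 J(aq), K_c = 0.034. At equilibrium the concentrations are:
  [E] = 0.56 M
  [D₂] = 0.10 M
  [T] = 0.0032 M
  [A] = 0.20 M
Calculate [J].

[J] = 0.0042 M

At equilibrium, K_c = [E]²·[A]·[J]² / ([T]·[D₂]²) = 0.034.
(0.56)²·(0.20)·([J])² / ((0.0032)·(0.10)²) = 0.034
[J]² = 1.73e-5 ⇒ [J] = 0.0042 M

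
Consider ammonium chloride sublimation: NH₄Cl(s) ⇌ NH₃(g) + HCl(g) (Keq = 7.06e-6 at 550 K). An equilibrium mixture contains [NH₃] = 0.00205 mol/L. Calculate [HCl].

(NH₄Cl is a pure solid — omitted from Keq.)
At equilibrium, Keq = [NH₃]·[HCl] = 7.06e-6.
(0.00205)·([HCl]) = 7.06e-6
[HCl] = 0.00344 mol/L

[HCl] = 0.00344 mol/L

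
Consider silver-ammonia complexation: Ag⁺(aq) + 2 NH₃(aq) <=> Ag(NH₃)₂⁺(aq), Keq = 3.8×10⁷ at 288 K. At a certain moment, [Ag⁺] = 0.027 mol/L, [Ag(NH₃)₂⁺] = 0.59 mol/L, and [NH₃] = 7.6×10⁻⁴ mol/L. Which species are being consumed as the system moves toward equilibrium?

none (at equilibrium)

Q = [Ag(NH₃)₂⁺] / ([Ag⁺]·[NH₃]²) = (0.59) / ((0.027)·(7.6×10⁻⁴)²) = 3.8×10⁷
Q = 3.8×10⁷ = Keq; the system is at equilibrium.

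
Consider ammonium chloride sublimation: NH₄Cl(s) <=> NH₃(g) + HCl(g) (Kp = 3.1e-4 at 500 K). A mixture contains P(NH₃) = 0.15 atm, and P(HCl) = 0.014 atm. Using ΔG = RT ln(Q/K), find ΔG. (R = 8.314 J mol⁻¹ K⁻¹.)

ΔG = 7.95 kJ/mol

(NH₄Cl is a pure solid — omitted from Qp.)
Qp = P(NH₃)·P(HCl) = (0.15)·(0.014) = 0.00210
ΔG = RT ln(Qp/Kp) = (8.314 J mol⁻¹ K⁻¹)(500 K) × ln(0.00210/3.1e-4)
   = (4.157 kJ/mol)(1.913) = 7.95 kJ/mol
ΔG > 0, so the forward reaction is non-spontaneous (proceeds in reverse).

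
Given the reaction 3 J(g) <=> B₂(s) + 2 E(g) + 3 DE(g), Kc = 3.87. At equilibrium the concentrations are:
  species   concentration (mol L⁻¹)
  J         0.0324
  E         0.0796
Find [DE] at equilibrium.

[DE] = 0.275 mol L⁻¹

(B₂ is a pure solid — omitted from Kc.)
At equilibrium, Kc = [E]²·[DE]³ / [J]³ = 3.87.
(0.0796)²·([DE])³ / (0.0324)³ = 3.87
[DE]³ = 0.0208 ⇒ [DE] = 0.275 mol L⁻¹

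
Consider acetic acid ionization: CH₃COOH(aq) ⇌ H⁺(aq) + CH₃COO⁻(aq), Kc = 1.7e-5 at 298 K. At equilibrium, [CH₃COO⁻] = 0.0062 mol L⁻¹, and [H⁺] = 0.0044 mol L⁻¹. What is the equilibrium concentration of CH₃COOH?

[CH₃COOH] = 1.6 mol L⁻¹

At equilibrium, Kc = [H⁺]·[CH₃COO⁻] / [CH₃COOH] = 1.7e-5.
(0.0044)·(0.0062) / ([CH₃COOH]) = 1.7e-5
[CH₃COOH] = 1.60 = 1.6 mol L⁻¹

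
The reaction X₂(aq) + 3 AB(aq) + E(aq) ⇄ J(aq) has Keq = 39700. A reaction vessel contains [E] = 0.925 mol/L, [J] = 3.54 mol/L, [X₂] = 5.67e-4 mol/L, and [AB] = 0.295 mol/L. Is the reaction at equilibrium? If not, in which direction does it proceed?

in the reverse direction

Q = [J] / ([X₂]·[AB]³·[E]) = (3.54) / ((5.67e-4)·(0.295)³·(0.925)) = 2.63e5
Q = 2.63e5 > Keq = 39700, so the reverse reaction proceeds.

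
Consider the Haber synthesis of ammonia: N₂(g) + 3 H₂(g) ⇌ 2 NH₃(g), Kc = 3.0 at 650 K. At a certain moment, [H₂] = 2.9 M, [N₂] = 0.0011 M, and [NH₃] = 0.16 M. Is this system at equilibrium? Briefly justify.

no; Q < K, reaction proceeds forward

Qc = [NH₃]² / ([N₂]·[H₂]³) = (0.16)² / ((0.0011)·(2.9)³) = 0.95
Qc = 0.95 < Kc = 3.0: net forward reaction.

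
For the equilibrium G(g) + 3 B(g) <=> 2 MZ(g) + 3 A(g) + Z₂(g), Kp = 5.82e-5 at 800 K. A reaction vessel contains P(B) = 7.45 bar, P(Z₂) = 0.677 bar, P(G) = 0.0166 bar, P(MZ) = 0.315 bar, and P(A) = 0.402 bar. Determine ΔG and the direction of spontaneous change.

Qp = P(MZ)²·P(A)³·P(Z₂) / (P(G)·P(B)³) = (0.315)²·(0.402)³·(0.677) / ((0.0166)·(7.45)³) = 6.36e-4
ΔG = RT ln(Qp/Kp) = (8.314 J mol⁻¹ K⁻¹)(800 K) × ln(6.36e-4/5.82e-5)
   = (6.651 kJ/mol)(2.391) = 15.9 kJ/mol
ΔG > 0, so the forward reaction is non-spontaneous (proceeds in reverse).

ΔG = 15.9 kJ/mol; the forward reaction is non-spontaneous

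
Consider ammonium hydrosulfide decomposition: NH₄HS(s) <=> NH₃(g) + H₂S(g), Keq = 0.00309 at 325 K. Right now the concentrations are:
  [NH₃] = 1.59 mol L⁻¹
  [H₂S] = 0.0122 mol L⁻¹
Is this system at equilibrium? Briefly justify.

no; Q > K, reaction proceeds in reverse

(NH₄HS is a pure solid — omitted from Q.)
Q = [NH₃]·[H₂S] = (1.59)·(0.0122) = 0.0194
Q = 0.0194 > Keq = 0.00309: net reverse reaction.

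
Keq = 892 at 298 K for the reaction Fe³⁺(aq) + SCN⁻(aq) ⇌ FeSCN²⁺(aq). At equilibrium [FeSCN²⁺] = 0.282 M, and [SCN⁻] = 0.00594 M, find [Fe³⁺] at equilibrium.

At equilibrium, Keq = [FeSCN²⁺] / ([Fe³⁺]·[SCN⁻]) = 892.
(0.282) / (([Fe³⁺])·(0.00594)) = 892
[Fe³⁺] = 0.0532 M

[Fe³⁺] = 0.0532 M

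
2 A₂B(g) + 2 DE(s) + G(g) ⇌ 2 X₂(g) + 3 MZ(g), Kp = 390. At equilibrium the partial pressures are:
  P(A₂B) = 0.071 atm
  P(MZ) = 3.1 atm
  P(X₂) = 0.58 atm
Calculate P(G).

(DE is a pure solid — omitted from Kp.)
At equilibrium, Kp = P(X₂)²·P(MZ)³ / (P(A₂B)²·P(G)) = 390.
(0.58)²·(3.1)³ / ((0.071)²·(P(G))) = 390
P(G) = 5.10 = 5.1 atm

P(G) = 5.1 atm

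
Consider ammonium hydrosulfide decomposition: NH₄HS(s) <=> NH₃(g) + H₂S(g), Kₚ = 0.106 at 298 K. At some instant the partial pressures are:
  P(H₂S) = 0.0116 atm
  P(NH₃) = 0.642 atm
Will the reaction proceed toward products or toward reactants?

(NH₄HS is a pure solid — omitted from Qₚ.)
Qₚ = P(NH₃)·P(H₂S) = (0.642)·(0.0116) = 0.00745
Qₚ = 0.00745 < Kₚ = 0.106, so the forward reaction proceeds.

forward (toward products)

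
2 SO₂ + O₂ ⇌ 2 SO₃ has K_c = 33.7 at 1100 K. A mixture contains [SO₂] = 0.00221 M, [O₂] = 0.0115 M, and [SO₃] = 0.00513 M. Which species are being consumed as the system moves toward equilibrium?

SO₃ (products)

Q_c = [SO₃]² / ([SO₂]²·[O₂]) = (0.00513)² / ((0.00221)²·(0.0115)) = 469
Q_c = 469 > K_c = 33.7: net reverse reaction.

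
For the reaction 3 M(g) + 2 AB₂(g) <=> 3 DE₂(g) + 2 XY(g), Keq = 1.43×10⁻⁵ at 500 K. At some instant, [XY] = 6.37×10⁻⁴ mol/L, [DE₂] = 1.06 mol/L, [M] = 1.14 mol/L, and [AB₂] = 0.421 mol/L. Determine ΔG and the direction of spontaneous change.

Q = [DE₂]³·[XY]² / ([M]³·[AB₂]²) = (1.06)³·(6.37×10⁻⁴)² / ((1.14)³·(0.421)²) = 1.84×10⁻⁶
ΔG = RT ln(Q/Keq) = (8.314 J mol⁻¹ K⁻¹)(500 K) × ln(1.84×10⁻⁶/1.43×10⁻⁵)
   = (4.157 kJ/mol)(-2.050) = -8.52 kJ/mol
ΔG < 0, so the forward reaction is spontaneous (proceeds forward).

ΔG = -8.52 kJ/mol; the forward reaction is spontaneous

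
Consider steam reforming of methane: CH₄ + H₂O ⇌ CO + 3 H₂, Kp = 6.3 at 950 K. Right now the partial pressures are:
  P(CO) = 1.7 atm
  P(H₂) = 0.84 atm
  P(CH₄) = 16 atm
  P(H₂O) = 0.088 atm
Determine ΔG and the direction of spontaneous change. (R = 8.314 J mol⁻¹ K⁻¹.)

Qp = P(CO)·P(H₂)³ / (P(CH₄)·P(H₂O)) = (1.7)·(0.84)³ / ((16)·(0.088)) = 0.716
ΔG = RT ln(Qp/Kp) = (8.314 J mol⁻¹ K⁻¹)(950 K) × ln(0.716/6.3)
   = (7.898 kJ/mol)(-2.175) = -17.2 kJ/mol
ΔG < 0, so the forward reaction is spontaneous (proceeds forward).

ΔG = -17.2 kJ/mol; the forward reaction is spontaneous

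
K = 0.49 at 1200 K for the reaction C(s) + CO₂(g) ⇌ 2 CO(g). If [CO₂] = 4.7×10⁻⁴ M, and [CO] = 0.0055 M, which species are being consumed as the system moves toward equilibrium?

C, CO₂ (reactants)

(C is a pure solid — omitted from Q.)
Q = [CO]² / [CO₂] = (0.0055)² / (4.7×10⁻⁴) = 0.064
Q = 0.064 < K = 0.49: net forward reaction.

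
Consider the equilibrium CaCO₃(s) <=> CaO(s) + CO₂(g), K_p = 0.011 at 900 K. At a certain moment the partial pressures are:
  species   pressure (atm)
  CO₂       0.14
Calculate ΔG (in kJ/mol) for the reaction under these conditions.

(CaCO₃, CaO are pure solids — omitted from Q_p.)
Q_p = P(CO₂) = 0.140
ΔG = RT ln(Q_p/K_p) = (8.314 J mol⁻¹ K⁻¹)(900 K) × ln(0.140/0.011)
   = (7.483 kJ/mol)(2.544) = 19.0 kJ/mol
ΔG > 0, so the forward reaction is non-spontaneous (proceeds in reverse).

ΔG = 19.0 kJ/mol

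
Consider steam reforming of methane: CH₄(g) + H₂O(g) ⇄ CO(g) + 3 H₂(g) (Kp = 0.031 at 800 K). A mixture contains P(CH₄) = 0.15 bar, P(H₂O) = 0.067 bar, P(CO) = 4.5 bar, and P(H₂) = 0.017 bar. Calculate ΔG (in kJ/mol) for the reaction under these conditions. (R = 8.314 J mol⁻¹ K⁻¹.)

Qp = P(CO)·P(H₂)³ / (P(CH₄)·P(H₂O)) = (4.5)·(0.017)³ / ((0.15)·(0.067)) = 0.00220
ΔG = RT ln(Qp/Kp) = (8.314 J mol⁻¹ K⁻¹)(800 K) × ln(0.00220/0.031)
   = (6.651 kJ/mol)(-2.646) = -17.6 kJ/mol
ΔG < 0, so the forward reaction is spontaneous (proceeds forward).

ΔG = -17.6 kJ/mol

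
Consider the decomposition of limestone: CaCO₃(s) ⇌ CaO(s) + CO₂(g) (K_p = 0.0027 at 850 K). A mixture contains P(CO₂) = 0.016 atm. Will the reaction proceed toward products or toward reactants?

(CaCO₃, CaO are pure solids — omitted from Q_p.)
Q_p = P(CO₂) = 0.016
Q_p = 0.016 > K_p = 0.0027, so the reverse reaction proceeds.

to the left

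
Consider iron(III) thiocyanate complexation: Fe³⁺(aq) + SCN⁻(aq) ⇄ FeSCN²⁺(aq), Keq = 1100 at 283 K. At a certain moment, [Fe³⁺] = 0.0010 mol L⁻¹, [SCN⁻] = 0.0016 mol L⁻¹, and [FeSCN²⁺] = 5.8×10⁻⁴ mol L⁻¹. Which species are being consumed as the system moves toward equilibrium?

Fe³⁺, SCN⁻ (reactants)

Q = [FeSCN²⁺] / ([Fe³⁺]·[SCN⁻]) = (5.8×10⁻⁴) / ((0.0010)·(0.0016)) = 360
Q = 360 < Keq = 1100: net forward reaction.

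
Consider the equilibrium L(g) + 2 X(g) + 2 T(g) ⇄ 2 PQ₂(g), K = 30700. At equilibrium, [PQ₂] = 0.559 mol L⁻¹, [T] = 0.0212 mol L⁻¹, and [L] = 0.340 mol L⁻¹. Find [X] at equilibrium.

[X] = 0.258 mol L⁻¹

At equilibrium, K = [PQ₂]² / ([L]·[X]²·[T]²) = 30700.
(0.559)² / ((0.340)·([X])²·(0.0212)²) = 30700
[X]² = 0.0666 ⇒ [X] = 0.258 mol L⁻¹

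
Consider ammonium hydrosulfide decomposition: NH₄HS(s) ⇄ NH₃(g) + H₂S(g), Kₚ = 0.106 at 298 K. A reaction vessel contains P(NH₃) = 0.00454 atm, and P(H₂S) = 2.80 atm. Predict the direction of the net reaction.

(NH₄HS is a pure solid — omitted from Qₚ.)
Qₚ = P(NH₃)·P(H₂S) = (0.00454)·(2.80) = 0.0127
Qₚ = 0.0127 < Kₚ = 0.106, so the forward reaction proceeds.

forward (toward products)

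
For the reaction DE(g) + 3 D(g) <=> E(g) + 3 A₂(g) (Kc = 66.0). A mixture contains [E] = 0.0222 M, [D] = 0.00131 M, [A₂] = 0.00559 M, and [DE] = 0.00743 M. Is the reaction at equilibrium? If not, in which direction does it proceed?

Qc = [E]·[A₂]³ / ([DE]·[D]³) = (0.0222)·(0.00559)³ / ((0.00743)·(0.00131)³) = 232
Qc = 232 > Kc = 66.0, so the reverse reaction proceeds.

toward reactants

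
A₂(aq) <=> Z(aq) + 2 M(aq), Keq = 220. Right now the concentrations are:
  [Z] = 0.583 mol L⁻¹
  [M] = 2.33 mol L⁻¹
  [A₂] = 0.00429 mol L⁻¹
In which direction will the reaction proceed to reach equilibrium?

Q = [Z]·[M]² / [A₂] = (0.583)·(2.33)² / (0.00429) = 738
Q = 738 > Keq = 220, so the reverse reaction proceeds.

toward reactants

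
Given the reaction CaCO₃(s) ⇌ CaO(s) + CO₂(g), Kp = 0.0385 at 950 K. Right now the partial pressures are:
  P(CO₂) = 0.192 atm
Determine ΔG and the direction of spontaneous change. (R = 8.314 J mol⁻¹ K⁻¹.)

(CaCO₃, CaO are pure solids — omitted from Qp.)
Qp = P(CO₂) = 0.192
ΔG = RT ln(Qp/Kp) = (8.314 J mol⁻¹ K⁻¹)(950 K) × ln(0.192/0.0385)
   = (7.898 kJ/mol)(1.607) = 12.7 kJ/mol
ΔG > 0, so the forward reaction is non-spontaneous (proceeds in reverse).

ΔG = 12.7 kJ/mol; the forward reaction is non-spontaneous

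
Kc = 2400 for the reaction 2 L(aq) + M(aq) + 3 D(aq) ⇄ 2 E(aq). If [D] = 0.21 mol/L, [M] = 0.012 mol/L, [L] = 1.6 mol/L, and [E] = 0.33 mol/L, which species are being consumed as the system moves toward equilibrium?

L, M, D (reactants)

Qc = [E]² / ([L]²·[M]·[D]³) = (0.33)² / ((1.6)²·(0.012)·(0.21)³) = 380
Qc = 380 < Kc = 2400: net forward reaction.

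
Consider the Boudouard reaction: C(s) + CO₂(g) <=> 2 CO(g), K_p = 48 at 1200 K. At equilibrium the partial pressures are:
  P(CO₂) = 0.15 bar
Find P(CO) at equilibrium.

(C is a pure solid — omitted from K_p.)
At equilibrium, K_p = P(CO)² / P(CO₂) = 48.
(P(CO))² / (0.15) = 48
P(CO)² = 7.20 ⇒ P(CO) = 2.7 bar

P(CO) = 2.7 bar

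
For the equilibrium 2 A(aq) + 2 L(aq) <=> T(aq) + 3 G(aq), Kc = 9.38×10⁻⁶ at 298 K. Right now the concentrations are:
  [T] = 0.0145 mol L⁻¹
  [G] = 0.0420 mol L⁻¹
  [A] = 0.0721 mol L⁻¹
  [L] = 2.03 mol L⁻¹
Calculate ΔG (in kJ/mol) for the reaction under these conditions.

Qc = [T]·[G]³ / ([A]²·[L]²) = (0.0145)·(0.0420)³ / ((0.0721)²·(2.03)²) = 5.01×10⁻⁵
ΔG = RT ln(Qc/Kc) = (8.314 J mol⁻¹ K⁻¹)(298 K) × ln(5.01×10⁻⁵/9.38×10⁻⁶)
   = (2.478 kJ/mol)(1.675) = 4.15 kJ/mol
ΔG > 0, so the forward reaction is non-spontaneous (proceeds in reverse).

ΔG = 4.15 kJ/mol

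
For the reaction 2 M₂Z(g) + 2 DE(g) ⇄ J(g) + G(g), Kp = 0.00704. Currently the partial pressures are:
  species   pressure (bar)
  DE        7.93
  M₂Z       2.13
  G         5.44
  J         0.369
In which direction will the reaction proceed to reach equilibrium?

neither direction; the system is at equilibrium

Qp = P(J)·P(G) / (P(M₂Z)²·P(DE)²) = (0.369)·(5.44) / ((2.13)²·(7.93)²) = 0.00704
Qp = 0.00704 = Kp, so the system is already at equilibrium.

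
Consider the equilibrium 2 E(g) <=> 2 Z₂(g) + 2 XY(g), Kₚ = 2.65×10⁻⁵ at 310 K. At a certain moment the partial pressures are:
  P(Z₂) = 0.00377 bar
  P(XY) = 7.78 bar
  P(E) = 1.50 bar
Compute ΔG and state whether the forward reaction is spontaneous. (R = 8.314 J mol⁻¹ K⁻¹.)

Qₚ = P(Z₂)²·P(XY)² / P(E)² = (0.00377)²·(7.78)² / (1.50)² = 3.82×10⁻⁴
ΔG = RT ln(Qₚ/Kₚ) = (8.314 J mol⁻¹ K⁻¹)(310 K) × ln(3.82×10⁻⁴/2.65×10⁻⁵)
   = (2.577 kJ/mol)(2.668) = 6.88 kJ/mol
ΔG > 0, so the forward reaction is non-spontaneous (proceeds in reverse).

ΔG = 6.88 kJ/mol; the forward reaction is non-spontaneous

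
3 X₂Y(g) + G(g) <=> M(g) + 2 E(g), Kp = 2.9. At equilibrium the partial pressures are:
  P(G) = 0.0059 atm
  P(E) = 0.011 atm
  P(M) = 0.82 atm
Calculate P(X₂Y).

At equilibrium, Kp = P(M)·P(E)² / (P(X₂Y)³·P(G)) = 2.9.
(0.82)·(0.011)² / ((P(X₂Y))³·(0.0059)) = 2.9
P(X₂Y)³ = 0.00580 ⇒ P(X₂Y) = 0.18 atm

P(X₂Y) = 0.18 atm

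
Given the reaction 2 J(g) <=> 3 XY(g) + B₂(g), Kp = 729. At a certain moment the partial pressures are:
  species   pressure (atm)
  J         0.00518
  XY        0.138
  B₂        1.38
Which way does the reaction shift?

Qp = P(XY)³·P(B₂) / P(J)² = (0.138)³·(1.38) / (0.00518)² = 135
Qp = 135 < Kp = 729, so the forward reaction proceeds.

in the forward direction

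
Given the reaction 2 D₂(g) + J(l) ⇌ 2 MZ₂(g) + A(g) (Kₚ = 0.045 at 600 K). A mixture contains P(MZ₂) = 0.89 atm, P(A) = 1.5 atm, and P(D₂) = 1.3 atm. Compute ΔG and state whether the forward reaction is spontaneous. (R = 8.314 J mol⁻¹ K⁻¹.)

(J is a pure liquid — omitted from Qₚ.)
Qₚ = P(MZ₂)²·P(A) / P(D₂)² = (0.89)²·(1.5) / (1.3)² = 0.703
ΔG = RT ln(Qₚ/Kₚ) = (8.314 J mol⁻¹ K⁻¹)(600 K) × ln(0.703/0.045)
   = (4.988 kJ/mol)(2.749) = 13.7 kJ/mol
ΔG > 0, so the forward reaction is non-spontaneous (proceeds in reverse).

ΔG = 13.7 kJ/mol; the forward reaction is non-spontaneous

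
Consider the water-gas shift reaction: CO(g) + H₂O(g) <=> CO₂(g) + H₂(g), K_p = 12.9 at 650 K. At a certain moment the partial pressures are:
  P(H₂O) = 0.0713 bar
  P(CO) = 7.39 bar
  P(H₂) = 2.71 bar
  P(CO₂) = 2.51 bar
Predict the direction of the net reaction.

Q_p = P(CO₂)·P(H₂) / (P(CO)·P(H₂O)) = (2.51)·(2.71) / ((7.39)·(0.0713)) = 12.9
Q_p = 12.9 = K_p, so the system is already at equilibrium.

no net change (already at equilibrium)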